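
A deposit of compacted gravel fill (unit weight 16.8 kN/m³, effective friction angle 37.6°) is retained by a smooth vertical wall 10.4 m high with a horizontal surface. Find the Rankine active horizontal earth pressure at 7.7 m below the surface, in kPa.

31.3 kPa

K_a = (1 − sin φ)/(1 + sin φ) = 0.2421.
σ_h = K_a γ z = 0.2421 × 16.8 × 7.7 = 31.32 kPa.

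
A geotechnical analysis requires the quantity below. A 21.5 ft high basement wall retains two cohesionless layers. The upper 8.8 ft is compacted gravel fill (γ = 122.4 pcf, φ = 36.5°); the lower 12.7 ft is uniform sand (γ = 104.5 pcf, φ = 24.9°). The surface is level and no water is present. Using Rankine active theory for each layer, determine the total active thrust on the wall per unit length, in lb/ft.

K_a1 = tan²(45°−36.5°/2) = 0.2541; K_a2 = tan²(45°−24.9°/2) = 0.4074.
Layer 1: σ at base = K_a1 γ₁ h₁ = 273.7 psf; P₁ = ½×273.7×8.8 = 1204.
Layer 2: σ_v at top = γ₁h₁ = 1077; σ_h top = K_a2×1077 = 438.8; σ_h base = K_a2×(1077+104.5×12.7) = 979.6.
P₂ = ½(438.8+979.6)×12.7 = 9007. Total P_a = 1204+9007 = 10210 lb/ft.

10200 lb/ft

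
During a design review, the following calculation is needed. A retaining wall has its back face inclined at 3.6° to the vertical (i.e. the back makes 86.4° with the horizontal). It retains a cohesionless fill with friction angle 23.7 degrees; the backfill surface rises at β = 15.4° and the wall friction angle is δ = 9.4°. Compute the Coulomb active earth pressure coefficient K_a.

K_a = sin²(α+φ) / [sin²α · sin(α−δ) · (1 + √{sin(φ+δ)sin(φ−β) / (sin(α−δ)sin(α+β))})²].
With α = 86.4°, φ = 23.7°, δ = 9.4°, β = 15.4°: K_a = 0.5482.

0.548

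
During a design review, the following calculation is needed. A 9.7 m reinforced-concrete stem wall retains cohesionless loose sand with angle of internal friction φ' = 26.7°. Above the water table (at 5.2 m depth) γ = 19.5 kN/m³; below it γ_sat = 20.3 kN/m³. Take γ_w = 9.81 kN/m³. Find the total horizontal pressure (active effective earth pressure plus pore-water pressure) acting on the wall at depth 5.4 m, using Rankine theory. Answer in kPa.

K_a = (1 − sin φ)/(1 + sin φ) = 0.3800.
γ' = 20.3 − 9.81 = 10.49 kN/m³.
Effective vertical stress at 5.4 m: σ'_v = 19.5×5.2 + 10.49×0.200 = 103.5 kPa.
σ'_h = K_a σ'_v = 0.3800 × 103.5 = 39.32 kPa; u = γ_w × 0.200 = 1.962 kPa.
Total σ_h = 39.32 + 1.962 = 41.29 kPa.

41.3 kPa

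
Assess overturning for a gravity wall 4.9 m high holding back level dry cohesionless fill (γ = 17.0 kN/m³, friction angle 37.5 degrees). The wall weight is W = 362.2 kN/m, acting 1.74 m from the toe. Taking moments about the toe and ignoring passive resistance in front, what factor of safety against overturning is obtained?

7.77

K_a = tan²(45° − 37.5°/2) = 0.2432.
P_a = ½K_aγH² = 0.5×0.2432×17.0×4.9² = 49.63 kN/m, acting at H/3 = 1.633 m above the base.
Overturning moment M_o = P_a × H/3 = 49.63 × 1.633 = 81.07.
Resisting moment M_r = W × 1.74 = 362.2 × 1.74 = 630.2.
FS_overturning = M_r/M_o = 630.2/81.07 = 7.774.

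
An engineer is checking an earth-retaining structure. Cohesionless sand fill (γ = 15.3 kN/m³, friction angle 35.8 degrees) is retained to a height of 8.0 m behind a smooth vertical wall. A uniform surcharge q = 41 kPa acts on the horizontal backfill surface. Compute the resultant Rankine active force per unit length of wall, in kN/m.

214 kN/m

K_a = tan²(45° − φ/2) = 0.2619.
Soil triangle: ½ K_a γ H² = 0.5×0.2619×15.3×8.0² = 128.2 kN/m.
Surcharge rectangle: K_a q H = 0.2619×41×8.0 = 85.89 kN/m.
Total = 128.2 + 85.89 = 214.1 kN/m.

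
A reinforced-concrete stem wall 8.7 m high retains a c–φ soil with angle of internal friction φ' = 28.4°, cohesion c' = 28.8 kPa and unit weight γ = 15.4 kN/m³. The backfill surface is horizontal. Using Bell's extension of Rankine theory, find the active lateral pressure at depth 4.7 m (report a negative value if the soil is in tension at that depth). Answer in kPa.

-8.62 kPa

K_a = (1 − sin φ)/(1 + sin φ) = 0.3554.
σ_a = K_a γ z − 2c√K_a = 0.3554×15.4×4.7 − 2×28.8×0.5961 = -8.616 kPa.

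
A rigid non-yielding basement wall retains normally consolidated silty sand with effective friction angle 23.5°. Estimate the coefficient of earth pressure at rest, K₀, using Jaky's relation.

0.601

K₀ = 1 − sin φ' = 1 − sin 23.5° = 0.6013.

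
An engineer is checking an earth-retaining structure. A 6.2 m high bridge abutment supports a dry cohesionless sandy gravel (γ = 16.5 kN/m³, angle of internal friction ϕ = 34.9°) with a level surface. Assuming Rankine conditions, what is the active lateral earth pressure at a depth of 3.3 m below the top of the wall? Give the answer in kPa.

14.8 kPa

K_a = (1 − sin φ)/(1 + sin φ) = 0.2721.
σ_h = K_a γ z = 0.2721 × 16.5 × 3.3 = 14.82 kPa.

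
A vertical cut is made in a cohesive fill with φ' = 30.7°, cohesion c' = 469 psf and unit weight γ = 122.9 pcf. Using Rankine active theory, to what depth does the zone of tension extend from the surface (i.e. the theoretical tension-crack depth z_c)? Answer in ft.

K_a = tan²(45° − 30.7°/2) = 0.3240; √K_a = 0.5692.
The active pressure is zero where K_a γ z = 2c√K_a, so z_c = 2c/(γ√K_a) = 2×469/(122.9×0.5692) = 13.41 ft.

13.4 ft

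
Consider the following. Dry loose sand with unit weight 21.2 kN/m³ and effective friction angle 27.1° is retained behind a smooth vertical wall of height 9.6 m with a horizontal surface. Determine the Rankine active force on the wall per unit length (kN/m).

365 kN/m

K_a = tan²(45° − φ/2) = 0.3741.
P_a = ½ K_a γ H² = 0.5 × 0.3741 × 21.2 × 9.6² = 365.4 kN/m.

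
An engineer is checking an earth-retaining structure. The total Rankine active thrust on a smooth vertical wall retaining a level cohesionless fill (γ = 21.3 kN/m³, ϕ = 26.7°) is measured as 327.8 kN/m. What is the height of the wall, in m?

9.00 m

K_a = 0.3800. P_a = ½ K_a γ H² ⇒ H = √(2P_a/(K_a γ)).
H = √(2×327.8/(0.3800×21.3)) = 9.000 m.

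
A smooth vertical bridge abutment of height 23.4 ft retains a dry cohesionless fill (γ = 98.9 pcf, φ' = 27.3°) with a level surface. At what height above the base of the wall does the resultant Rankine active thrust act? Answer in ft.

7.80 ft

K_a = 0.3711.
The pressure distribution is triangular, so the resultant acts at H/3 above the base = 23.4/3 = 7.800 ft.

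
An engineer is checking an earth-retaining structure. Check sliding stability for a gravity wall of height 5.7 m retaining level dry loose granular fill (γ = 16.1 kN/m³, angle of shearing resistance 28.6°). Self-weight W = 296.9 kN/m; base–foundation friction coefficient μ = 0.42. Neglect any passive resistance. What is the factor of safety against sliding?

K_a = tan²(45° − 28.6°/2) = 0.3525.
P_a = ½K_aγH² = 0.5×0.3525×16.1×5.7² = 92.21 kN/m, acting at H/3 = 1.900 m above the base.
FS_sliding = μW / P_a = 0.42×296.9 / 92.21 = 1.352.

1.35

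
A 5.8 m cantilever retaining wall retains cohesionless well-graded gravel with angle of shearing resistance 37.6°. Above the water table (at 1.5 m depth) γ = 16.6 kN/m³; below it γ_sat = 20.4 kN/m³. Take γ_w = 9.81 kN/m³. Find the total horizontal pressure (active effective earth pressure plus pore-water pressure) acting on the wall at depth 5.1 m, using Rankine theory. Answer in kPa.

50.6 kPa

K_a = (1 − sin φ)/(1 + sin φ) = 0.2421.
γ' = 20.4 − 9.81 = 10.59 kN/m³.
Effective vertical stress at 5.1 m: σ'_v = 16.6×1.5 + 10.59×3.60 = 63.02 kPa.
σ'_h = K_a σ'_v = 0.2421 × 63.02 = 15.26 kPa; u = γ_w × 3.60 = 35.32 kPa.
Total σ_h = 15.26 + 35.32 = 50.58 kPa.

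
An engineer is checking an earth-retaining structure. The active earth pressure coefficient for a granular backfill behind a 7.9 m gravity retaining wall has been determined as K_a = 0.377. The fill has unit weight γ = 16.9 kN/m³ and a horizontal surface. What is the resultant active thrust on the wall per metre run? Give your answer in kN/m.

199 kN/m

P = ½ K_a γ H² = 0.5 × 0.377 × 16.9 × 7.9² = 198.8 kN/m.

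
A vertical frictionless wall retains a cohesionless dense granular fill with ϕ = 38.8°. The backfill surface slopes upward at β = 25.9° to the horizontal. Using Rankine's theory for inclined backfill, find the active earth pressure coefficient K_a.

0.300

K_a = cos β · (cos β − √(cos²β − cos²φ)) / (cos β + √(cos²β − cos²φ)).
cos β = 0.8996, cos φ = 0.7793, √(cos²β − cos²φ) = 0.4493.
K_a = 0.8996 × (0.8996 − 0.4493)/(0.8996 + 0.4493) = 0.3003.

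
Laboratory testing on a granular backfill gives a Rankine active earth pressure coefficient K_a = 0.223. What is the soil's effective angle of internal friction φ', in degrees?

39.4°

K_a = tan²(45° − φ/2) ⇒ 45° − φ/2 = arctan(√0.223) = 25.28°.
φ = 2(45° − 25.28°) = 39.44°.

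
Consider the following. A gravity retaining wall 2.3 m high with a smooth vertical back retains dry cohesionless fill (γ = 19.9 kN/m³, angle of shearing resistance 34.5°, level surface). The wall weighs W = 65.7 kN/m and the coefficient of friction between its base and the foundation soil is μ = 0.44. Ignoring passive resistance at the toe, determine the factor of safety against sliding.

1.98

K_a = tan²(45° − 34.5°/2) = 0.2768.
P_a = ½K_aγH² = 0.5×0.2768×19.9×2.3² = 14.57 kN/m, acting at H/3 = 0.7667 m above the base.
FS_sliding = μW / P_a = 0.44×65.7 / 14.57 = 1.984.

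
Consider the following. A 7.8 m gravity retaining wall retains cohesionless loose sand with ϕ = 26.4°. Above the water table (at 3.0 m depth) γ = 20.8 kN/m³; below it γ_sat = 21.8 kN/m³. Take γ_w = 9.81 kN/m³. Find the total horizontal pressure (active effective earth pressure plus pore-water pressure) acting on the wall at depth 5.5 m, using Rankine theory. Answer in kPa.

K_a = (1 − sin φ)/(1 + sin φ) = 0.3844.
γ' = 21.8 − 9.81 = 11.99 kN/m³.
Effective vertical stress at 5.5 m: σ'_v = 20.8×3.0 + 11.99×2.50 = 92.38 kPa.
σ'_h = K_a σ'_v = 0.3844 × 92.38 = 35.51 kPa; u = γ_w × 2.50 = 24.53 kPa.
Total σ_h = 35.51 + 24.53 = 60.04 kPa.

60.0 kPa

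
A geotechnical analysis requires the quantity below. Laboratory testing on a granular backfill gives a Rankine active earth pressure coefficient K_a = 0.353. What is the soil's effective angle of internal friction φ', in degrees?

28.6°

K_a = tan²(45° − φ/2) ⇒ 45° − φ/2 = arctan(√0.353) = 30.72°.
φ = 2(45° − 30.72°) = 28.57°.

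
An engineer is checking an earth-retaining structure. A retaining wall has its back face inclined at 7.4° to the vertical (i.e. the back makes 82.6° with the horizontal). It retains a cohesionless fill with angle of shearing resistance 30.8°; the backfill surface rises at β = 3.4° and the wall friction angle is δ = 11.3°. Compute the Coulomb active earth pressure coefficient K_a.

K_a = sin²(α+φ) / [sin²α · sin(α−δ) · (1 + √{sin(φ+δ)sin(φ−β) / (sin(α−δ)sin(α+β))})²].
With α = 82.6°, φ = 30.8°, δ = 11.3°, β = 3.4°: K_a = 0.3662.

0.366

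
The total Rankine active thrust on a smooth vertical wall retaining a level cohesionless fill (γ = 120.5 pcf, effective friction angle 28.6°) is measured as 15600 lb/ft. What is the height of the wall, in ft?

27.1 ft

K_a = 0.3525. P_a = ½ K_a γ H² ⇒ H = √(2P_a/(K_a γ)).
H = √(2×15600/(0.3525×120.5)) = 27.10 ft.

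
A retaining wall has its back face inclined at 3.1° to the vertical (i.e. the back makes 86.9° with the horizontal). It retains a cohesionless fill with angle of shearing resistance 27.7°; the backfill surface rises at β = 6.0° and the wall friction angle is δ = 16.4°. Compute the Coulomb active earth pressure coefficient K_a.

0.379

K_a = sin²(α+φ) / [sin²α · sin(α−δ) · (1 + √{sin(φ+δ)sin(φ−β) / (sin(α−δ)sin(α+β))})²].
With α = 86.9°, φ = 27.7°, δ = 16.4°, β = 6.0°: K_a = 0.3793.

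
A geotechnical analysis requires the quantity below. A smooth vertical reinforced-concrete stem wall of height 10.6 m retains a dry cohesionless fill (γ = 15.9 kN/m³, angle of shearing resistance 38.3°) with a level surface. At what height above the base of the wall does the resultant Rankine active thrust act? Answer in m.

3.53 m

K_a = 0.2347.
The pressure distribution is triangular, so the resultant acts at H/3 above the base = 10.6/3 = 3.533 m.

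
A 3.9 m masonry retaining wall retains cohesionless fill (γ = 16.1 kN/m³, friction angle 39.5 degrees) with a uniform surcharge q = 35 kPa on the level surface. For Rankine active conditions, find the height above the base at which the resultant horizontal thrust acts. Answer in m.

K_a = 0.2224.
Triangular part P₁ = ½K_aγH² = 27.24 at H/3 = 1.300 m; rectangular part P₂ = K_a q H = 30.36 at H/2 = 1.950 m.
ȳ = (P₁·1.300 + P₂·1.950)/(P₁+P₂) = 1.643 m.

1.64 m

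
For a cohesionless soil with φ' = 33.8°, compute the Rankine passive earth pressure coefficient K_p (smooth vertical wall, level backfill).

K_p = (1 + sin φ)/(1 − sin φ) = tan²(45° + 33.8°/2) = 3.508.

3.51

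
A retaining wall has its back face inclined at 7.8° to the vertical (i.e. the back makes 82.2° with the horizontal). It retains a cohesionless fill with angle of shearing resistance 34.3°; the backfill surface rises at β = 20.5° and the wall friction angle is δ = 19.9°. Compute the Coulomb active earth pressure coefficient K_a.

0.425

K_a = sin²(α+φ) / [sin²α · sin(α−δ) · (1 + √{sin(φ+δ)sin(φ−β) / (sin(α−δ)sin(α+β))})²].
With α = 82.2°, φ = 34.3°, δ = 19.9°, β = 20.5°: K_a = 0.4246.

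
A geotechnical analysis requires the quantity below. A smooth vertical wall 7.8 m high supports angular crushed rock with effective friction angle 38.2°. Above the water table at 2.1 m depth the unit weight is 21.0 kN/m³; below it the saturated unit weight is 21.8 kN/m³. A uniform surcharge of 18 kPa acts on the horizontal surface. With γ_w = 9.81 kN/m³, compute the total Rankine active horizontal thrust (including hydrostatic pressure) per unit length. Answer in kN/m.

K_a = tan²(45° − φ/2) = 0.2358.
γ' = 21.8 − 9.81 = 11.99 kN/m³. h₂ = H − d_w = 5.7 m.
σ'_h: at surface K_a·q = 4.244; at WT K_a(q+γd_w) = 14.64; at base K_a(q+γd_w+γ'h₂) = 30.76 kPa.
P₁ = ½(4.244+14.64)×2.1 = 19.83; P₂ = ½(14.64+30.76)×5.7 = 129.4; P_w = ½γ_w h₂² = 159.4.
Total = 19.83+129.4+159.4 = 308.6 kN/m.

309 kN/m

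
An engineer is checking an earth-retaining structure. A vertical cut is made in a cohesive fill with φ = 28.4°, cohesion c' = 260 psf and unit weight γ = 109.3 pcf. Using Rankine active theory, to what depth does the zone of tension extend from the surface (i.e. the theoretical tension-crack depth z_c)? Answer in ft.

K_a = tan²(45° − 28.4°/2) = 0.3554; √K_a = 0.5961.
The active pressure is zero where K_a γ z = 2c√K_a, so z_c = 2c/(γ√K_a) = 2×260/(109.3×0.5961) = 7.981 ft.

7.98 ft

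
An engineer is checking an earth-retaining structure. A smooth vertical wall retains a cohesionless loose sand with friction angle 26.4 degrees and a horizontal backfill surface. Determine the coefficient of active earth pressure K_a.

0.384

K_a = (1 − sin φ)/(1 + sin φ) = (1 − sin 26.4°)/(1 + sin 26.4°) = 0.3844.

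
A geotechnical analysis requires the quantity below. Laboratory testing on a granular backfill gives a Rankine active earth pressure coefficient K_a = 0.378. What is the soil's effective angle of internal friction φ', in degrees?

26.8°

K_a = tan²(45° − φ/2) ⇒ 45° − φ/2 = arctan(√0.378) = 31.58°.
φ = 2(45° − 31.58°) = 26.83°.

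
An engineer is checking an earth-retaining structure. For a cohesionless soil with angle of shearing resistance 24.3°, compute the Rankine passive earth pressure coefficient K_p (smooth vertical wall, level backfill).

K_p = (1 + sin φ)/(1 − sin φ) = tan²(45° + 24.3°/2) = 2.399.

2.40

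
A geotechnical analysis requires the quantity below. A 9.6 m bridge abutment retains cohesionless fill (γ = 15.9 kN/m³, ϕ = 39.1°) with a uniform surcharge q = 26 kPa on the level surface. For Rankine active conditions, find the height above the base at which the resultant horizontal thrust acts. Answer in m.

3.61 m

K_a = 0.2265.
Triangular part P₁ = ½K_aγH² = 165.9 at H/3 = 3.200 m; rectangular part P₂ = K_a q H = 56.53 at H/2 = 4.800 m.
ȳ = (P₁·3.200 + P₂·4.800)/(P₁+P₂) = 3.607 m.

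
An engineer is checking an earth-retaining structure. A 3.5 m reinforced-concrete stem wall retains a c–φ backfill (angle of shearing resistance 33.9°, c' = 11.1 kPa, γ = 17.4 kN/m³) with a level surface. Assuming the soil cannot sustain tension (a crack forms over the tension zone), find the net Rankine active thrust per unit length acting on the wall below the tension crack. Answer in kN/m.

3.02 kN/m

K_a = 0.2839; √K_a = 0.5328.
Tension-crack depth z_c = 2c/(γ√K_a) = 2×11.1/(17.4×0.5328) = 2.395 m.
σ_a at base = K_a γ H − 2c√K_a = 0.2839×17.4×3.5 − 2×11.1×0.5328 = 5.461 kPa.
P_a = ½ × 5.461 × (H − z_c) = 0.5×5.461×1.105 = 3.019 kN/m.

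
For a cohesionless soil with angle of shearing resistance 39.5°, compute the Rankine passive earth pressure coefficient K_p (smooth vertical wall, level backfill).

4.50

K_p = (1 + sin φ)/(1 − sin φ) = tan²(45° + 39.5°/2) = 4.496.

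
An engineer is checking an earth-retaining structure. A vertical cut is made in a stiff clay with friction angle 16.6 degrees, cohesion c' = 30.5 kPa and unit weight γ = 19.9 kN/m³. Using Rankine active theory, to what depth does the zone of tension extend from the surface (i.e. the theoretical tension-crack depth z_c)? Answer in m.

4.11 m

K_a = tan²(45° − 16.6°/2) = 0.5556; √K_a = 0.7454.
The active pressure is zero where K_a γ z = 2c√K_a, so z_c = 2c/(γ√K_a) = 2×30.5/(19.9×0.7454) = 4.112 m.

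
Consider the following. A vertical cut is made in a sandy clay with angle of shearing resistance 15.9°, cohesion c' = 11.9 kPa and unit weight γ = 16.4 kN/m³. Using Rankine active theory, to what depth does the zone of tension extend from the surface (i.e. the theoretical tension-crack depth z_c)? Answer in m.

K_a = tan²(45° − 15.9°/2) = 0.5699; √K_a = 0.7549.
The active pressure is zero where K_a γ z = 2c√K_a, so z_c = 2c/(γ√K_a) = 2×11.9/(16.4×0.7549) = 1.922 m.

1.92 m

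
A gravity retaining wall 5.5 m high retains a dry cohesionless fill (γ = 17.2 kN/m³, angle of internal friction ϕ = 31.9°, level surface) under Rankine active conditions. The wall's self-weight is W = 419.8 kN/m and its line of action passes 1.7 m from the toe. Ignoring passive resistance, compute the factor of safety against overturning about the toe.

K_a = tan²(45° − 31.9°/2) = 0.3085.
P_a = ½K_aγH² = 0.5×0.3085×17.2×5.5² = 80.26 kN/m, acting at H/3 = 1.833 m above the base.
Overturning moment M_o = P_a × H/3 = 80.26 × 1.833 = 147.1.
Resisting moment M_r = W × 1.7 = 419.8 × 1.7 = 713.7.
FS_overturning = M_r/M_o = 713.7/147.1 = 4.850.

4.85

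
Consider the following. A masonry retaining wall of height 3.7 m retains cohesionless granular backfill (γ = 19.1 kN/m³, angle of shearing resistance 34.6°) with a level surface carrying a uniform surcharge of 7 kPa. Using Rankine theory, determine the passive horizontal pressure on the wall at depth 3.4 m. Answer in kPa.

261 kPa

K_p = (1 + sin φ)/(1 − sin φ) = 3.628.
σ_v = γz + q = 19.1 × 3.4 + 7 = 71.94 kPa.
σ_h = K_p σ_v = 3.628 × 71.94 = 261.0 kPa.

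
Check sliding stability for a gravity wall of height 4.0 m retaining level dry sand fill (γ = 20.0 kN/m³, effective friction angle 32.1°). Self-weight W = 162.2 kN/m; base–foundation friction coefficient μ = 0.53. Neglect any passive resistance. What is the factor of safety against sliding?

K_a = tan²(45° − 32.1°/2) = 0.3060.
P_a = ½K_aγH² = 0.5×0.3060×20.0×4.0² = 48.96 kN/m, acting at H/3 = 1.333 m above the base.
FS_sliding = μW / P_a = 0.53×162.2 / 48.96 = 1.756.

1.76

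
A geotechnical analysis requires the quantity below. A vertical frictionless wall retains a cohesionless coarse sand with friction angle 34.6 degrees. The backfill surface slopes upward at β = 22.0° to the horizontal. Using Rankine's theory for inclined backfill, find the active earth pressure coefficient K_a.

K_a = cos β · (cos β − √(cos²β − cos²φ)) / (cos β + √(cos²β − cos²φ)).
cos β = 0.9272, cos φ = 0.8231, √(cos²β − cos²φ) = 0.4268.
K_a = 0.9272 × (0.9272 − 0.4268)/(0.9272 + 0.4268) = 0.3427.

0.343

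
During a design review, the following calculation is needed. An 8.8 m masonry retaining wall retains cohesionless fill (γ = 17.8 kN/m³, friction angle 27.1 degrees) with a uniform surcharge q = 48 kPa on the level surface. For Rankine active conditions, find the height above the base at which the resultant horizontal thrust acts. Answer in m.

K_a = 0.3741.
Triangular part P₁ = ½K_aγH² = 257.8 at H/3 = 2.933 m; rectangular part P₂ = K_a q H = 158.0 at H/2 = 4.400 m.
ȳ = (P₁·2.933 + P₂·4.400)/(P₁+P₂) = 3.491 m.

3.49 m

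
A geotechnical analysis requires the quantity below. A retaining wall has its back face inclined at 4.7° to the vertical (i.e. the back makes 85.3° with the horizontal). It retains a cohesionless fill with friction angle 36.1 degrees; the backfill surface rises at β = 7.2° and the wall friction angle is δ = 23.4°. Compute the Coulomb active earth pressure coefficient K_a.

K_a = sin²(α+φ) / [sin²α · sin(α−δ) · (1 + √{sin(φ+δ)sin(φ−β) / (sin(α−δ)sin(α+β))})²].
With α = 85.3°, φ = 36.1°, δ = 23.4°, β = 7.2°: K_a = 0.2920.

0.292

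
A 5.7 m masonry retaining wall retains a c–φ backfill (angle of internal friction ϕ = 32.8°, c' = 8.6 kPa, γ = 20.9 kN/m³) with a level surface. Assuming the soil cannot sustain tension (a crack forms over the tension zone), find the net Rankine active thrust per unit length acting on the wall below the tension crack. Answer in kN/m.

54.6 kN/m

K_a = 0.2973; √K_a = 0.5452.
Tension-crack depth z_c = 2c/(γ√K_a) = 2×8.6/(20.9×0.5452) = 1.509 m.
σ_a at base = K_a γ H − 2c√K_a = 0.2973×20.9×5.7 − 2×8.6×0.5452 = 26.04 kPa.
P_a = ½ × 26.04 × (H − z_c) = 0.5×26.04×4.191 = 54.55 kN/m.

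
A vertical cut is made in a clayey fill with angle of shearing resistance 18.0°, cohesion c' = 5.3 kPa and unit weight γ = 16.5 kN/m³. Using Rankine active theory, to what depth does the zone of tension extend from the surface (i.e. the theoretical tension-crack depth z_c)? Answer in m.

0.884 m

K_a = tan²(45° − 18.0°/2) = 0.5279; √K_a = 0.7265.
The active pressure is zero where K_a γ z = 2c√K_a, so z_c = 2c/(γ√K_a) = 2×5.3/(16.5×0.7265) = 0.8842 m.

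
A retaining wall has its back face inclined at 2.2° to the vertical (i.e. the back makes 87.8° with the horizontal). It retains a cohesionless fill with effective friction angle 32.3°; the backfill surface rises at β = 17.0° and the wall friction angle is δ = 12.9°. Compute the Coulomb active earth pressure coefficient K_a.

0.370

K_a = sin²(α+φ) / [sin²α · sin(α−δ) · (1 + √{sin(φ+δ)sin(φ−β) / (sin(α−δ)sin(α+β))})²].
With α = 87.8°, φ = 32.3°, δ = 12.9°, β = 17.0°: K_a = 0.3704.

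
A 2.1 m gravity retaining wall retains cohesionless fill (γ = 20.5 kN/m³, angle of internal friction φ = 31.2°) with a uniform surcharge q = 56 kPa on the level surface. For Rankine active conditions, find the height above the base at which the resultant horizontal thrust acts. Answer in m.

K_a = 0.3175.
Triangular part P₁ = ½K_aγH² = 14.35 at H/3 = 0.7000 m; rectangular part P₂ = K_a q H = 37.34 at H/2 = 1.050 m.
ȳ = (P₁·0.7000 + P₂·1.050)/(P₁+P₂) = 0.9528 m.

0.953 m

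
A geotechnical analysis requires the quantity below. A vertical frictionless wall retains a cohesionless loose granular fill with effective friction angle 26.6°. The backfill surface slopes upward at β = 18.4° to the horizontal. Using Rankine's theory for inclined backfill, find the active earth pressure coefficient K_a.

K_a = cos β · (cos β − √(cos²β − cos²φ)) / (cos β + √(cos²β − cos²φ)).
cos β = 0.9489, cos φ = 0.8942, √(cos²β − cos²φ) = 0.3176.
K_a = 0.9489 × (0.9489 − 0.3176)/(0.9489 + 0.3176) = 0.4730.

0.473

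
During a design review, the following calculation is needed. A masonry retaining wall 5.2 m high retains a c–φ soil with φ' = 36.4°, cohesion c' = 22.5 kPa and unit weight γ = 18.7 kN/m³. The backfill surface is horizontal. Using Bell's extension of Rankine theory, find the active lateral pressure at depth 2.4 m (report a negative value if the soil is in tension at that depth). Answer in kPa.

K_a = (1 − sin φ)/(1 + sin φ) = 0.2552.
σ_a = K_a γ z − 2c√K_a = 0.2552×18.7×2.4 − 2×22.5×0.5051 = -11.28 kPa.

-11.3 kPa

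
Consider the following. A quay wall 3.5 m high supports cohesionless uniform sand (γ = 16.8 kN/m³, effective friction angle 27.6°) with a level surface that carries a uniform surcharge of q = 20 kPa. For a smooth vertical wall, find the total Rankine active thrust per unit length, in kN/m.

K_a = tan²(45° − φ/2) = 0.3668.
Soil triangle: ½ K_a γ H² = 0.5×0.3668×16.8×3.5² = 37.74 kN/m.
Surcharge rectangle: K_a q H = 0.3668×20×3.5 = 25.67 kN/m.
Total = 37.74 + 25.67 = 63.42 kN/m.

63.4 kN/m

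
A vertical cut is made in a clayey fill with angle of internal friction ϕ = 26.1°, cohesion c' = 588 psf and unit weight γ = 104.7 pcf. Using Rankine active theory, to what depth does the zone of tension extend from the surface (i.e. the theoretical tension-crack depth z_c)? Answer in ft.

K_a = tan²(45° − 26.1°/2) = 0.3889; √K_a = 0.6237.
The active pressure is zero where K_a γ z = 2c√K_a, so z_c = 2c/(γ√K_a) = 2×588/(104.7×0.6237) = 18.01 ft.

18.0 ft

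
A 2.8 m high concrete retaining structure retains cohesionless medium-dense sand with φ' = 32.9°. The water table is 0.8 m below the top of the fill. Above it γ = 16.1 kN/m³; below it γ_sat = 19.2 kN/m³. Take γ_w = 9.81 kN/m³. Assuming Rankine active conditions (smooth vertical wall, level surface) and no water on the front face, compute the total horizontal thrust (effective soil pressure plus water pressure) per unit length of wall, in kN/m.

K_a = tan²(45° − φ/2) = 0.2960.
γ' = 19.2 − 9.81 = 9.390 kN/m³. Depth below WT = 2.0 m.
σ'_h at WT = K_a γ d_w = 3.813 kPa; at base = 3.813 + K_a γ' × 2.0 = 9.372 kPa.
P₁ (0–0.8 m) = ½×3.813×0.8 = 1.525. P₂ (0.8–2.8 m) = ½(3.813+9.372)×2.0 = 13.19.
P_w = ½ γ_w h₂² = 0.5×9.81×2.0² = 19.62. Total = 1.525+13.19+19.62 = 34.33 kN/m.

34.3 kN/m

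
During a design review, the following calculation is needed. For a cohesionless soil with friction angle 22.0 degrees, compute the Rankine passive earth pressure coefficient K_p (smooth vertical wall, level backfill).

K_p = (1 + sin φ)/(1 − sin φ) = tan²(45° + 22.0°/2) = 2.198.

2.20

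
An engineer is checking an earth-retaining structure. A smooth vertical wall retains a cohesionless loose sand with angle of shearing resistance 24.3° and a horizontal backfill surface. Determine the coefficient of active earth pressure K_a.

K_a = (1 − sin φ)/(1 + sin φ) = (1 − sin 24.3°)/(1 + sin 24.3°) = 0.4169.

0.417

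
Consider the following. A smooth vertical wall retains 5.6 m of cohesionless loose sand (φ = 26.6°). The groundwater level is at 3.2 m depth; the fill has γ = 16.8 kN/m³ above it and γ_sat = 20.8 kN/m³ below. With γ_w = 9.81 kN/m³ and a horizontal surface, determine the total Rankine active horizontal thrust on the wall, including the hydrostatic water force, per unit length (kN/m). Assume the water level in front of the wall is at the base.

122 kN/m

K_a = tan²(45° − φ/2) = 0.3814.
γ' = 20.8 − 9.81 = 10.99 kN/m³. Depth below WT = 2.4 m.
σ'_h at WT = K_a γ d_w = 20.51 kPa; at base = 20.51 + K_a γ' × 2.4 = 30.57 kPa.
P₁ (0–3.2 m) = ½×20.51×3.2 = 32.81. P₂ (3.2–5.6 m) = ½(20.51+30.57)×2.4 = 61.29.
P_w = ½ γ_w h₂² = 0.5×9.81×2.4² = 28.25. Total = 32.81+61.29+28.25 = 122.4 kN/m.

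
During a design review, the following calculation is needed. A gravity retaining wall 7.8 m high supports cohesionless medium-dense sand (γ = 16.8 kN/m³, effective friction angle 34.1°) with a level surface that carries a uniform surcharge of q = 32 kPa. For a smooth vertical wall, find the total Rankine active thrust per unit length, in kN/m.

214 kN/m

K_a = tan²(45° − φ/2) = 0.2815.
Soil triangle: ½ K_a γ H² = 0.5×0.2815×16.8×7.8² = 143.9 kN/m.
Surcharge rectangle: K_a q H = 0.2815×32×7.8 = 70.27 kN/m.
Total = 143.9 + 70.27 = 214.1 kN/m.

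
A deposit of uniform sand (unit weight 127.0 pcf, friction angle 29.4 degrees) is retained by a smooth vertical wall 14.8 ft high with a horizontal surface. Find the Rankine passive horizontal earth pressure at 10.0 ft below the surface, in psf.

3720 psf

K_p = (1 + sin φ)/(1 − sin φ) = 2.929.
σ_h = K_p γ z = 2.929 × 127.0 × 10.0 = 3719 psf.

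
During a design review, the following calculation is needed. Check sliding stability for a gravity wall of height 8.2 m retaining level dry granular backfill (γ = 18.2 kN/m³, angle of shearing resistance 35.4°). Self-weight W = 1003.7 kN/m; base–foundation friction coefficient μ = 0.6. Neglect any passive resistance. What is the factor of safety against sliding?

K_a = tan²(45° − 35.4°/2) = 0.2664.
P_a = ½K_aγH² = 0.5×0.2664×18.2×8.2² = 163.0 kN/m, acting at H/3 = 2.733 m above the base.
FS_sliding = μW / P_a = 0.6×1003.7 / 163.0 = 3.694.

3.69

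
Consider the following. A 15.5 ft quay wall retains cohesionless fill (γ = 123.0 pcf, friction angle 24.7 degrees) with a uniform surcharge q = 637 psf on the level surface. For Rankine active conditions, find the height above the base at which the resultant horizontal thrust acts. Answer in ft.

6.20 ft

K_a = 0.4106.
Triangular part P₁ = ½K_aγH² = 6066 at H/3 = 5.167 ft; rectangular part P₂ = K_a q H = 4054 at H/2 = 7.750 ft.
ȳ = (P₁·5.167 + P₂·7.750)/(P₁+P₂) = 6.201 ft.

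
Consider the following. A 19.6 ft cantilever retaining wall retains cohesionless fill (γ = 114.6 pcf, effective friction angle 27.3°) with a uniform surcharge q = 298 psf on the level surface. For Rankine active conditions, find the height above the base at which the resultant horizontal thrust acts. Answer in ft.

K_a = 0.3711.
Triangular part P₁ = ½K_aγH² = 8169 at H/3 = 6.533 ft; rectangular part P₂ = K_a q H = 2168 at H/2 = 9.800 ft.
ȳ = (P₁·6.533 + P₂·9.800)/(P₁+P₂) = 7.218 ft.

7.22 ft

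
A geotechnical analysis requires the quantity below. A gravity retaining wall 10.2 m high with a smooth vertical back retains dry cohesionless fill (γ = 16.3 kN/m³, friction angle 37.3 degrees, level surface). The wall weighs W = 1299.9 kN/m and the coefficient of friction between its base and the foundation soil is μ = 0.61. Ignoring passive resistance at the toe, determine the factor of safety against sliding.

3.81

K_a = tan²(45° − 37.3°/2) = 0.2453.
P_a = ½K_aγH² = 0.5×0.2453×16.3×10.2² = 208.0 kN/m, acting at H/3 = 3.400 m above the base.
FS_sliding = μW / P_a = 0.61×1299.9 / 208.0 = 3.812.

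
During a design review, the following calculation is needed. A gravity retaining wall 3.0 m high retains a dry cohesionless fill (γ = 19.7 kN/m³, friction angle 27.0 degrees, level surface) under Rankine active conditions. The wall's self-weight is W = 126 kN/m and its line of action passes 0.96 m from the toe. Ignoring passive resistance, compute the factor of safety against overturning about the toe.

3.63

K_a = tan²(45° − 27.0°/2) = 0.3755.
P_a = ½K_aγH² = 0.5×0.3755×19.7×3.0² = 33.29 kN/m, acting at H/3 = 1.000 m above the base.
Overturning moment M_o = P_a × H/3 = 33.29 × 1.000 = 33.29.
Resisting moment M_r = W × 0.96 = 126 × 0.96 = 121.0.
FS_overturning = M_r/M_o = 121.0/33.29 = 3.633.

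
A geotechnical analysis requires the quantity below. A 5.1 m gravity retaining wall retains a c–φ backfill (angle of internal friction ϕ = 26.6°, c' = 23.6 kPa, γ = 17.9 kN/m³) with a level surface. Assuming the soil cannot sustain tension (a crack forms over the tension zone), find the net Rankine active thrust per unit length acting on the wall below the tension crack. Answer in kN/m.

K_a = 0.3814; √K_a = 0.6176.
Tension-crack depth z_c = 2c/(γ√K_a) = 2×23.6/(17.9×0.6176) = 4.269 m.
σ_a at base = K_a γ H − 2c√K_a = 0.3814×17.9×5.1 − 2×23.6×0.6176 = 5.671 kPa.
P_a = ½ × 5.671 × (H − z_c) = 0.5×5.671×0.8305 = 2.355 kN/m.

2.35 kN/m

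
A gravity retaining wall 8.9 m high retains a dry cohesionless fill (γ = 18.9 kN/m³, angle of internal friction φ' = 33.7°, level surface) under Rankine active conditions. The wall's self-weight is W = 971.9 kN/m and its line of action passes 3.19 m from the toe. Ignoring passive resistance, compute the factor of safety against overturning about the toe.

K_a = tan²(45° − 33.7°/2) = 0.2863.
P_a = ½K_aγH² = 0.5×0.2863×18.9×8.9² = 214.3 kN/m, acting at H/3 = 2.967 m above the base.
Overturning moment M_o = P_a × H/3 = 214.3 × 2.967 = 635.8.
Resisting moment M_r = W × 3.19 = 971.9 × 3.19 = 3100.
FS_overturning = M_r/M_o = 3100/635.8 = 4.876.

4.88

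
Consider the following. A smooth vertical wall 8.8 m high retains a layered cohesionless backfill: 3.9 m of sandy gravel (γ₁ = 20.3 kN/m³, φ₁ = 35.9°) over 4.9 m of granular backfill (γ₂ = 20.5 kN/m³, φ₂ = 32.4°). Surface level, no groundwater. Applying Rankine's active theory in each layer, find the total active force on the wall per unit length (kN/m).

K_a1 = tan²(45°−35.9°/2) = 0.2607; K_a2 = tan²(45°−32.4°/2) = 0.3022.
Layer 1: σ at base = K_a1 γ₁ h₁ = 20.64 kPa; P₁ = ½×20.64×3.9 = 40.25.
Layer 2: σ_v at top = γ₁h₁ = 79.17; σ_h top = K_a2×79.17 = 23.93; σ_h base = K_a2×(79.17+20.5×4.9) = 54.29.
P₂ = ½(23.93+54.29)×4.9 = 191.6. Total P_a = 40.25+191.6 = 231.9 kN/m.

232 kN/m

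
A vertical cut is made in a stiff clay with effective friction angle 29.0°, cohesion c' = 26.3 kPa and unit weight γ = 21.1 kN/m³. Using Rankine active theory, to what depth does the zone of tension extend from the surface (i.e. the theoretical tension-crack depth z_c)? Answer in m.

4.23 m

K_a = tan²(45° − 29.0°/2) = 0.3470; √K_a = 0.5890.
The active pressure is zero where K_a γ z = 2c√K_a, so z_c = 2c/(γ√K_a) = 2×26.3/(21.1×0.5890) = 4.232 m.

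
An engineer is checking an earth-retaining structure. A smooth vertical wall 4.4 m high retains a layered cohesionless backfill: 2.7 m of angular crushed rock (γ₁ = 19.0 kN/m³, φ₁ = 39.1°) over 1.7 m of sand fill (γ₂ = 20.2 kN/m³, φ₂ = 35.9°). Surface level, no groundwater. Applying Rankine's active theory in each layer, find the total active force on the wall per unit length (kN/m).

46.0 kN/m

K_a1 = tan²(45°−39.1°/2) = 0.2265; K_a2 = tan²(45°−35.9°/2) = 0.2607.
Layer 1: σ at base = K_a1 γ₁ h₁ = 11.62 kPa; P₁ = ½×11.62×2.7 = 15.69.
Layer 2: σ_v at top = γ₁h₁ = 51.30; σ_h top = K_a2×51.30 = 13.38; σ_h base = K_a2×(51.30+20.2×1.7) = 22.33.
P₂ = ½(13.38+22.33)×1.7 = 30.35. Total P_a = 15.69+30.35 = 46.03 kN/m.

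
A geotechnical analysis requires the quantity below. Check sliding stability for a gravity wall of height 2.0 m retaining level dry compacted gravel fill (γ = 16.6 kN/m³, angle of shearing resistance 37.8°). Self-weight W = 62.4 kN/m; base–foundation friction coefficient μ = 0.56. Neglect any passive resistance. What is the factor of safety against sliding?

4.39

K_a = tan²(45° − 37.8°/2) = 0.2400.
P_a = ½K_aγH² = 0.5×0.2400×16.6×2.0² = 7.968 kN/m, acting at H/3 = 0.6667 m above the base.
FS_sliding = μW / P_a = 0.56×62.4 / 7.968 = 4.386.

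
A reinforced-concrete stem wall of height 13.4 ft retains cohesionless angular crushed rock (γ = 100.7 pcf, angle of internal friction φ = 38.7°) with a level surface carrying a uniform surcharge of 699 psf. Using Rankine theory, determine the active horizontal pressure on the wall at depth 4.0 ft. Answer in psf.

254 psf

K_a = (1 − sin φ)/(1 + sin φ) = 0.2306.
σ_v = γz + q = 100.7 × 4.0 + 699 = 1102 psf.
σ_h = K_a σ_v = 0.2306 × 1102 = 254.1 psf.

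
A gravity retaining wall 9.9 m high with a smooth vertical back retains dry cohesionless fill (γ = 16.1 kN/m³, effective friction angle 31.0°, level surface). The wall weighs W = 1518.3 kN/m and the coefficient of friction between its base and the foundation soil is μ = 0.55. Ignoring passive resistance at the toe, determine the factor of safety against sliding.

3.31

K_a = tan²(45° − 31.0°/2) = 0.3201.
P_a = ½K_aγH² = 0.5×0.3201×16.1×9.9² = 252.6 kN/m, acting at H/3 = 3.300 m above the base.
FS_sliding = μW / P_a = 0.55×1518.3 / 252.6 = 3.307.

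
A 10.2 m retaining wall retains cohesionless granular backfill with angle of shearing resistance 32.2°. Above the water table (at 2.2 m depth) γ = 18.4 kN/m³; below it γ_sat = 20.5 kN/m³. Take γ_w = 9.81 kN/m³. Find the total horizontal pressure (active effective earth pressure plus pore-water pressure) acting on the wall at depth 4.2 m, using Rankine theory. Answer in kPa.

K_a = (1 − sin φ)/(1 + sin φ) = 0.3047.
γ' = 20.5 − 9.81 = 10.69 kN/m³.
Effective vertical stress at 4.2 m: σ'_v = 18.4×2.2 + 10.69×2.00 = 61.86 kPa.
σ'_h = K_a σ'_v = 0.3047 × 61.86 = 18.85 kPa; u = γ_w × 2.00 = 19.62 kPa.
Total σ_h = 18.85 + 19.62 = 38.47 kPa.

38.5 kPa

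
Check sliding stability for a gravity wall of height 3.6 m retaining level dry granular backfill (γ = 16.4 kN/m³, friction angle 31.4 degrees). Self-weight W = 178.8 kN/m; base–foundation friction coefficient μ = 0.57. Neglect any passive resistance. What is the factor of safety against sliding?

K_a = tan²(45° − 31.4°/2) = 0.3149.
P_a = ½K_aγH² = 0.5×0.3149×16.4×3.6² = 33.47 kN/m, acting at H/3 = 1.200 m above the base.
FS_sliding = μW / P_a = 0.57×178.8 / 33.47 = 3.045.

3.05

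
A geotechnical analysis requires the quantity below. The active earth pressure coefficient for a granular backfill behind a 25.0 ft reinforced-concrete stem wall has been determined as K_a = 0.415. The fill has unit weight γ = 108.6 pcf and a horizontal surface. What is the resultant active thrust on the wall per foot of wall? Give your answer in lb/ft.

P = ½ K_a γ H² = 0.5 × 0.415 × 108.6 × 25.0² = 14080 lb/ft.

14100 lb/ft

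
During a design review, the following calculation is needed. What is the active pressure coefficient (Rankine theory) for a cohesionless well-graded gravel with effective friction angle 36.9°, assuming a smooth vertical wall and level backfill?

0.250

K_a = (1 − sin φ)/(1 + sin φ) = (1 − sin 36.9°)/(1 + sin 36.9°) = 0.2497.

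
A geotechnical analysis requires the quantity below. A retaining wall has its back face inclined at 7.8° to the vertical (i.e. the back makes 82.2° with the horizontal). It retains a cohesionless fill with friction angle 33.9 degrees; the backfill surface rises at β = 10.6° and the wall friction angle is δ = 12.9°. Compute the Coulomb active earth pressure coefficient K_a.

K_a = sin²(α+φ) / [sin²α · sin(α−δ) · (1 + √{sin(φ+δ)sin(φ−β) / (sin(α−δ)sin(α+β))})²].
With α = 82.2°, φ = 33.9°, δ = 12.9°, β = 10.6°: K_a = 0.3630.

0.363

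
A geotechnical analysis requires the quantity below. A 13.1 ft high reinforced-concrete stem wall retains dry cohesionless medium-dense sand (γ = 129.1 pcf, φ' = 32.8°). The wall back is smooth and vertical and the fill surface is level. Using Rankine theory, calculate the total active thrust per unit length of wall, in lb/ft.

3290 lb/ft

K_a = tan²(45° − φ/2) = 0.2973.
P_a = ½ K_a γ H² = 0.5 × 0.2973 × 129.1 × 13.1² = 3293 lb/ft.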